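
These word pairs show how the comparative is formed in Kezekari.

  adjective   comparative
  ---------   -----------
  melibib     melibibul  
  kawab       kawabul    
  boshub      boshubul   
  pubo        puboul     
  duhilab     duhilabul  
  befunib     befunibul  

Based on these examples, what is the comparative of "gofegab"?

gofegabul

Every pair shown (melibib → melibibul, kawab → kawabul, boshub → boshubul, …) follows the same rule: add -ul.
So gofegab → gofegabul.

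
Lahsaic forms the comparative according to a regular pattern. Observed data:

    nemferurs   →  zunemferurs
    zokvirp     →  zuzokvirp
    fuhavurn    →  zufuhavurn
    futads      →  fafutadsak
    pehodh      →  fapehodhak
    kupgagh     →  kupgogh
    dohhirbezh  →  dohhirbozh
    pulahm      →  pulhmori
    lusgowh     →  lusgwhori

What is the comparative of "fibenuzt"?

fibenozt

nemferurs and futads both end in -s yet inflect differently (zunemferurs, fafutadsak), so the final letter is not what conditions the rule; the second-to-last letter is.
"fibenuzt" has second-to-last letter 'z'. The one such stem in the data (dohhirbezh → dohhirbozh) changes the last vowel to 'o' (as does kupgagh), so the same rule applies.
So fibenuzt → fibenozt.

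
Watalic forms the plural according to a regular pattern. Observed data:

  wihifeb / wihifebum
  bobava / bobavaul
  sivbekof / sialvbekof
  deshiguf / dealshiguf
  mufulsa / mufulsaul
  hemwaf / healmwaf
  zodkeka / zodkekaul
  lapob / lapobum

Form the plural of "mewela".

mewelaul

lapob and sivbekof both have last vowel 'o' yet inflect differently (lapobum, sialvbekof), so the last vowel is not what conditions the rule; the final letter is.
"mewela" ends in -a. The stems ending in -a (zodkeka → zodkekaul, bobava → bobavaul, mufulsa → mufulsaul) add -ul.
The other patterns: stems ending in -b add -um; stems ending in -f insert -al- after the first vowel.
So mewela → mewelaul.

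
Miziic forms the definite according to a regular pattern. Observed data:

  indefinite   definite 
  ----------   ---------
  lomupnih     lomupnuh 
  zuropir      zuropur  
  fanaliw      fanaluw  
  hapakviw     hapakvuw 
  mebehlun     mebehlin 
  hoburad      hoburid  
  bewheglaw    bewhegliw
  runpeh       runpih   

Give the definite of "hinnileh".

hinnilih

"hinnileh" has last vowel 'e'. The one such stem in the data (runpeh → runpih) changes the last vowel to 'i' (as do mebehlun, hoburad), so the same rule applies.
The other pattern: stems whose last vowel is 'i' change the last vowel to 'u'.
So hinnileh → hinnilih.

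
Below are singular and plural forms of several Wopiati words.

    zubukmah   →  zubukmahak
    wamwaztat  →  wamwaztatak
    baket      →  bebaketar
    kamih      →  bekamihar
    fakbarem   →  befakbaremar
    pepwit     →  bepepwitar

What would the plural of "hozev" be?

behozevar

wamwaztat and baket both end in -t yet inflect differently (wamwaztatak, bebaketar), so the final letter is not what conditions the rule; the last vowel is.
"hozev" has last vowel 'e'. The stems whose last vowel is 'e' (baket → bebaketar, fakbarem → befakbaremar) add be- … -ar around the stem.
The other pattern: stems whose last vowel is 'a' add -ak.
So hozev → behozevar.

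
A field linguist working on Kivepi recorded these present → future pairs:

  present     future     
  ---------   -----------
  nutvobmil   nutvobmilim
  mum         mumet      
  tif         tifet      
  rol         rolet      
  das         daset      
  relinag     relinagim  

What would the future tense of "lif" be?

rol and nutvobmil both end in -l yet inflect differently (rolet, nutvobmilim), so the final letter is not what conditions the rule; the number of vowels is.
"lif" has 1 vowel. The stems with 1 vowel (tif → tifet, rol → rolet, mum → mumet) add -et.
So lif → lifet.

lifet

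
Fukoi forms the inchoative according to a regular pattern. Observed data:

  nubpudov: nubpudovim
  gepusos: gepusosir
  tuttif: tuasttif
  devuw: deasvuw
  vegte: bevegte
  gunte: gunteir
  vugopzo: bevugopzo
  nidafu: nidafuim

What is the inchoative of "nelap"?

vegte and gunte both end in -e yet inflect differently (bevegte, gunteir), so the final letter is not what conditions the rule; the first letter is.
"nelap" begins with n-. The stems beginning with n- (nubpudov → nubpudovim, nidafu → nidafuim) add -im.
The other patterns: stems beginning with v- add the prefix be-; stems beginning with g- add -ir; stems beginning with d- or t- insert -as- after the first vowel.
So nelap → nelapim.

nelapim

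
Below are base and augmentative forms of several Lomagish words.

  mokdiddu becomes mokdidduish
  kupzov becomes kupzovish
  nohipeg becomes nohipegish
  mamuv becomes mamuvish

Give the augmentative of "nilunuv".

Every pair shown (mokdiddu → mokdidduish, kupzov → kupzovish, nohipeg → nohipegish, …) follows the same rule: add -ish.
So nilunuv → nilunuvish.

nilunuvish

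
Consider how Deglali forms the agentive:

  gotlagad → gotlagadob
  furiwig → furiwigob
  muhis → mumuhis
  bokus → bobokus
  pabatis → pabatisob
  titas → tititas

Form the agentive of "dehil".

pabatis and bokus both end in -s yet inflect differently (pabatisob, bobokus), so the final letter is not what conditions the rule; the number of vowels is.
"dehil" has 2 vowels. The stems with 2 vowels (bokus → bobokus, titas → tititas, muhis → mumuhis) repeat the first consonant+vowel as a prefix.
The other pattern: stems with 3 vowels add -ob.
So dehil → dedehil.

dedehil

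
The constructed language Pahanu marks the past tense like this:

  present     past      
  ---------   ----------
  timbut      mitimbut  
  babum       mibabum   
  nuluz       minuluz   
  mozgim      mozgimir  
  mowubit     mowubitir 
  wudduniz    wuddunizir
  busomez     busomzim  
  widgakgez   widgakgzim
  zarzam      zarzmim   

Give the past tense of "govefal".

goveflim

babum and mozgim both end in -m yet inflect differently (mibabum, mozgimir), so the final letter is not what conditions the rule; the last vowel is.
"govefal" has last vowel 'a'. The one such stem in the data (zarzam → zarzmim) deletes the last vowel and adds -im (as do busomez, widgakgez), so the same rule applies.
So govefal → goveflim.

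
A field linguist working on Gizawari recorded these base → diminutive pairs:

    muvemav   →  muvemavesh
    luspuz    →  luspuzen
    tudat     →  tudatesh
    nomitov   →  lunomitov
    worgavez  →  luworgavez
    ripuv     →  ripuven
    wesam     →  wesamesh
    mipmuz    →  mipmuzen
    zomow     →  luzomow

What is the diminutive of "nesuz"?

"nesuz" has last vowel 'u'. The stems whose last vowel is 'u' (ripuv → ripuven, mipmuz → mipmuzen, luspuz → luspuzen) add -en.
The other patterns: stems whose last vowel is 'a' add -esh; stems whose last vowel is 'e' or 'o' add the prefix lu-.
So nesuz → nesuzen.

nesuzen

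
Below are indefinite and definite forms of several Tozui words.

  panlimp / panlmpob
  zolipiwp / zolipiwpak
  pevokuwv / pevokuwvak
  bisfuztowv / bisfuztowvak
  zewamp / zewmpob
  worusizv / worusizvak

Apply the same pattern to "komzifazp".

komzifazpak

zolipiwp and zewamp both end in -p yet inflect differently (zolipiwpak, zewmpob), so the final letter is not what conditions the rule; the second-to-last letter is.
"komzifazp" has second-to-last letter 'z'. The one such stem in the data (worusizv → worusizvak) adds -ak, so the same rule applies.
So komzifazp → komzifazpak.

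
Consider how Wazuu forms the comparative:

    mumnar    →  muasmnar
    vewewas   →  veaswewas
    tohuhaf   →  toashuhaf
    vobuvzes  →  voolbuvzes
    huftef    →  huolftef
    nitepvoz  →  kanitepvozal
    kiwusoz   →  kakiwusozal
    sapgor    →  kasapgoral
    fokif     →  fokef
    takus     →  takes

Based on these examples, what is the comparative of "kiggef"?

kiolggef

vewewas and vobuvzes both end in -s yet inflect differently (veaswewas, voolbuvzes), so the final letter is not what conditions the rule; the last vowel is.
"kiggef" has last vowel 'e'. The stems whose last vowel is 'e' (vobuvzes → voolbuvzes, huftef → huolftef) insert -ol- after the first vowel.
The other patterns: stems whose last vowel is 'a' insert -as- after the first vowel; stems whose last vowel is 'o' add ka- … -al around the stem; stems whose last vowel is 'i' or 'u' change the last vowel to 'e'.
So kiggef → kiolggef.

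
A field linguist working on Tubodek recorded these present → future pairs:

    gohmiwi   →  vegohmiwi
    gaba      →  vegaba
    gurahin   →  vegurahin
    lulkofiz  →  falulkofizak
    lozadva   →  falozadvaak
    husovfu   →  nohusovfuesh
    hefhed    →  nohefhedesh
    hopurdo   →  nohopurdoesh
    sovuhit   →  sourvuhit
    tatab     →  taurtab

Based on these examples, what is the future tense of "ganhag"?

gaba and lozadva both end in -a yet inflect differently (vegaba, falozadvaak), so the final letter is not what conditions the rule; the first letter is.
"ganhag" begins with g-. The stems beginning with g- (gohmiwi → vegohmiwi, gaba → vegaba, gurahin → vegurahin) add the prefix ve-.
So ganhag → veganhag.

veganhag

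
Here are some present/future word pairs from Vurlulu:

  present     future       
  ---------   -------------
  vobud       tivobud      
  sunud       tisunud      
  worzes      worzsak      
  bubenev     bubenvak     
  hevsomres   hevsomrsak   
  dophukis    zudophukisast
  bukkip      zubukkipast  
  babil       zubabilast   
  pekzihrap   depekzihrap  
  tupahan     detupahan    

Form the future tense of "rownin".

zurowninast

worzes and dophukis both end in -s yet inflect differently (worzsak, zudophukisast), so the final letter is not what conditions the rule; the last vowel is.
"rownin" has last vowel 'i'. The stems whose last vowel is 'i' (dophukis → zudophukisast, bukkip → zubukkipast, babil → zubabilast) add zu- … -ast around the stem.
The other patterns: stems whose last vowel is 'u' add the prefix ti-; stems whose last vowel is 'e' delete the last vowel and add -ak; stems whose last vowel is 'a' add the prefix de-.
So rownin → zurowninast.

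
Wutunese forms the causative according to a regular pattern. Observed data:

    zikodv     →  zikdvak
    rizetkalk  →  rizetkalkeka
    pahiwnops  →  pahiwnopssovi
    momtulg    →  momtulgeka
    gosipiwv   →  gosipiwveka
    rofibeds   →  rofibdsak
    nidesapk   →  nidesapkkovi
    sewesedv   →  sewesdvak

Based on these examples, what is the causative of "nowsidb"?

pahiwnops and rofibeds both end in -s yet inflect differently (pahiwnopssovi, rofibdsak), so the final letter is not what conditions the rule; the second-to-last letter is.
"nowsidb" has second-to-last letter 'd'. The stems whose second-to-last letter is 'd' (zikodv → zikdvak, sewesedv → sewesdvak, rofibeds → rofibdsak) delete the last vowel and add -ak.
So nowsidb → nowsdbak.

nowsdbak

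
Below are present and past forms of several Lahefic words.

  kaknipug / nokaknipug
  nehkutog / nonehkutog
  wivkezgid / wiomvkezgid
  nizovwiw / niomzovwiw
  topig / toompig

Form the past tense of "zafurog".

kaknipug and topig both end in -g yet inflect differently (nokaknipug, toompig), so the final letter is not what conditions the rule; the last vowel is.
"zafurog" has last vowel 'o'. The one such stem in the data (nehkutog → nonehkutog) adds the prefix no-, so the same rule applies.
So zafurog → nozafurog.

nozafurog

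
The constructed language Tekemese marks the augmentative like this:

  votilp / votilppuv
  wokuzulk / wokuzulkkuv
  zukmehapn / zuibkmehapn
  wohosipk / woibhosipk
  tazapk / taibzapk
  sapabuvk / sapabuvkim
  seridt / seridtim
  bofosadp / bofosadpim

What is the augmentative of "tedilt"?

"tedilt" has second-to-last letter 'l'. The stems whose second-to-last letter is 'l' (votilp → votilppuv, wokuzulk → wokuzulkkuv) double the final consonant and add -uv.
The other patterns: stems whose second-to-last letter is 'p' insert -ib- after the first vowel; stems whose second-to-last letter is 'd' or 'v' add -im.
So tedilt → tedilttuv.

tedilttuv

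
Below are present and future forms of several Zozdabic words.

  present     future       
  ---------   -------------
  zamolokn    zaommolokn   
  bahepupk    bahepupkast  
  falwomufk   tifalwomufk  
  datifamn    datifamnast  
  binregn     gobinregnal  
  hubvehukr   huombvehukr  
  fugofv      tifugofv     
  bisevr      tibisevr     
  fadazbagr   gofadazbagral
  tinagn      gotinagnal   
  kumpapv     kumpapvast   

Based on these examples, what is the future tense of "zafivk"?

tizafivk

datifamn and binregn both end in -n yet inflect differently (datifamnast, gobinregnal), so the final letter is not what conditions the rule; the second-to-last letter is.
"zafivk" has second-to-last letter 'v'. The one such stem in the data (bisevr → tibisevr) adds the prefix ti-, so the same rule applies.
So zafivk → tizafivk.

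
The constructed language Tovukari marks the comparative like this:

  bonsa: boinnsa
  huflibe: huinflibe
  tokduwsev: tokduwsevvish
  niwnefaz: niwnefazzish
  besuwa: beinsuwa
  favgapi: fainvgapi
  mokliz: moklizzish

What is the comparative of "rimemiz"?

besuwa and niwnefaz both have last vowel 'a' yet inflect differently (beinsuwa, niwnefazzish), so the last vowel is not what conditions the rule; whether the stem ends in a vowel or a consonant is.
"rimemiz" ends in a consonant. The stems ending in a consonant (niwnefaz → niwnefazzish, tokduwsev → tokduwsevvish, mokliz → moklizzish) double the final consonant and add -ish.
So rimemiz → rimemizzish.

rimemizzish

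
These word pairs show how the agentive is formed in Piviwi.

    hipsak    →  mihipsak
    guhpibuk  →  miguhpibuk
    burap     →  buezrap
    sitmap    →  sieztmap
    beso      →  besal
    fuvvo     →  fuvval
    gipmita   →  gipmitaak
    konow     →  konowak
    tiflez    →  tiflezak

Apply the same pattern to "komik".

hipsak and burap both have last vowel 'a' yet inflect differently (mihipsak, buezrap), so the last vowel is not what conditions the rule; the final letter is.
"komik" ends in -k. The stems ending in -k (hipsak → mihipsak, guhpibuk → miguhpibuk) add the prefix mi-.
The other patterns: stems ending in -p insert -ez- after the first vowel; stems ending in -o drop the final letter and add -al; stems ending in -a, -w or -z add -ak.
So komik → mikomik.

mikomik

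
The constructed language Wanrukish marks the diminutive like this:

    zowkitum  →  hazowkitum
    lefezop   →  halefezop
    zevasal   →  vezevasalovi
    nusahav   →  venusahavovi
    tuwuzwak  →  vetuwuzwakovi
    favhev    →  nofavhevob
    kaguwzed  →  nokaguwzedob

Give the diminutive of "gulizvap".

vegulizvapovi

nusahav and favhev both end in -v yet inflect differently (venusahavovi, nofavhevob), so the final letter is not what conditions the rule; the last vowel is.
"gulizvap" has last vowel 'a'. The stems whose last vowel is 'a' (zevasal → vezevasalovi, nusahav → venusahavovi, tuwuzwak → vetuwuzwakovi) add ve- … -ovi around the stem.
The other patterns: stems whose last vowel is 'o' or 'u' add the prefix ha-; stems whose last vowel is 'e' add no- … -ob around the stem.
So gulizvap → vegulizvapovi.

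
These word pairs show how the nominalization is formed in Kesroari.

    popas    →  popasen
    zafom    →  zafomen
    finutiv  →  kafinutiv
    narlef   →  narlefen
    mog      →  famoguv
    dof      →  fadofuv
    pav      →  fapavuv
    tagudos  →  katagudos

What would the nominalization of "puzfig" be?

puzfigen

"puzfig" has 2 vowels. The stems with 2 vowels (zafom → zafomen, popas → popasen, narlef → narlefen) add -en.
The other patterns: stems with 1 vowel add fa- … -uv around the stem; stems with 3 vowels add the prefix ka-.
So puzfig → puzfigen.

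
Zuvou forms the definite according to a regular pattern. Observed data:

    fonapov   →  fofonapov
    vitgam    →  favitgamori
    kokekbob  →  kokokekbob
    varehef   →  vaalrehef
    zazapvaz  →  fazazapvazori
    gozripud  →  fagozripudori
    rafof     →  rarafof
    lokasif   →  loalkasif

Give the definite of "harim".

"harim" has last vowel 'i'. The one such stem in the data (lokasif → loalkasif) inserts -al- after the first vowel (as does varehef), so the same rule applies.
The other patterns: stems whose last vowel is 'o' repeat the first consonant+vowel as a prefix; stems whose last vowel is 'a' or 'u' add fa- … -ori around the stem.
So harim → haalrim.

haalrim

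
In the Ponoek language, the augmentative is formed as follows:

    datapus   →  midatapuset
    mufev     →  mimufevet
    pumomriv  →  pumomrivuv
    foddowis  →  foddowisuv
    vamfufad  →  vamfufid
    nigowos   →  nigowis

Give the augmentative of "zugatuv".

"zugatuv" has last vowel 'u'. The one such stem in the data (datapus → midatapuset) adds mi- … -et around the stem, so the same rule applies.
The other patterns: stems whose last vowel is 'i' add -uv; stems whose last vowel is 'a' or 'o' change the last vowel to 'i'.
So zugatuv → mizugatuvet.

mizugatuvet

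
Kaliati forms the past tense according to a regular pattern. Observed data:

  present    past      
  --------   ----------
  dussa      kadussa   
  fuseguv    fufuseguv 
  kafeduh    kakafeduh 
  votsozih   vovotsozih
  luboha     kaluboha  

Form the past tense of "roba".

karoba

"roba" ends in a vowel. The stems ending in a vowel (dussa → kadussa, luboha → kaluboha) add the prefix ka-.
So roba → karoba.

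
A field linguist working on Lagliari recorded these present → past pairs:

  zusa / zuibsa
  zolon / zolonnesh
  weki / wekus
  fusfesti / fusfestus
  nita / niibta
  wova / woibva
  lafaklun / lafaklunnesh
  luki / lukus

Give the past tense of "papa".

paibpa

weki and wova both begin with w- yet inflect differently (wekus, woibva), so the first letter is not what conditions the rule; the final letter is.
"papa" ends in -a. The stems ending in -a (nita → niibta, zusa → zuibsa, wova → woibva) insert -ib- after the first vowel.
The other patterns: stems ending in -i drop the final letter and add -us; stems ending in -n double the final consonant and add -esh.
So papa → paibpa.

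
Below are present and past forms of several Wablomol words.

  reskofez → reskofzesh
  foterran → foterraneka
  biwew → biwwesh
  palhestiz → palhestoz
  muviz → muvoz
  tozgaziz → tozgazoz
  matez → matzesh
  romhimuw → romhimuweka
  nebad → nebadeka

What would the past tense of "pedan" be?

pedaneka

"pedan" has last vowel 'a'. The stems whose last vowel is 'a' (foterran → foterraneka, nebad → nebadeka) add -eka.
So pedan → pedaneka.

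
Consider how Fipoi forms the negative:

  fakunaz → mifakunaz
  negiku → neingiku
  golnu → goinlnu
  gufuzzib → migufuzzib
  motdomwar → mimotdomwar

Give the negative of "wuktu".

"wuktu" ends in a vowel. The stems ending in a vowel (negiku → neingiku, golnu → goinlnu) insert -in- after the first vowel.
So wuktu → wuinktu.

wuinktu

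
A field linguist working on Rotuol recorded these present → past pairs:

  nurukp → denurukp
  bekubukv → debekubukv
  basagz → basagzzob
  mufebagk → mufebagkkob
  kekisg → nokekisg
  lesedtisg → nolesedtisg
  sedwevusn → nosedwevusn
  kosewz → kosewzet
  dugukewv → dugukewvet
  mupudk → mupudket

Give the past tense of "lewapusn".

nolewapusn

"lewapusn" has second-to-last letter 's'. The stems whose second-to-last letter is 's' (kekisg → nokekisg, lesedtisg → nolesedtisg, sedwevusn → nosedwevusn) add the prefix no-.
The other patterns: stems whose second-to-last letter is 'k' add the prefix de-; stems whose second-to-last letter is 'g' double the final consonant and add -ob; stems whose second-to-last letter is 'd' or 'w' add -et.
So lewapusn → nolewapusn.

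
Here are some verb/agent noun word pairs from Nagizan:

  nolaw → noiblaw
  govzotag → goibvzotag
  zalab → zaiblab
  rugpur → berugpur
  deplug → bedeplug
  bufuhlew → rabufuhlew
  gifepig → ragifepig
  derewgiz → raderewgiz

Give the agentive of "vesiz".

"vesiz" has last vowel 'i'. The stems whose last vowel is 'i' (gifepig → ragifepig, derewgiz → raderewgiz) add the prefix ra-.
So vesiz → ravesiz.

ravesiz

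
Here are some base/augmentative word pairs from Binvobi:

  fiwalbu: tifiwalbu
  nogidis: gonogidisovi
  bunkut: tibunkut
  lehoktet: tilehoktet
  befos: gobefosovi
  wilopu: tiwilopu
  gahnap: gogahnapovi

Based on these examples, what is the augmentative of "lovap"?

"lovap" ends in -p. The one such stem in the data (gahnap → gogahnapovi) adds go- … -ovi around the stem, so the same rule applies.
So lovap → golovapovi.

golovapovi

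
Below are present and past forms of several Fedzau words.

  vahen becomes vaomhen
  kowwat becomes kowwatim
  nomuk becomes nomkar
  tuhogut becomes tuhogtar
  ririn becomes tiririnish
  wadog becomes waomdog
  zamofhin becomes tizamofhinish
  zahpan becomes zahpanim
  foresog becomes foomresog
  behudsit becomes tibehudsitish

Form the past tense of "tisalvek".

zamofhin and zahpan both end in -n yet inflect differently (tizamofhinish, zahpanim), so the final letter is not what conditions the rule; the last vowel is.
"tisalvek" has last vowel 'e'. The one such stem in the data (vahen → vaomhen) inserts -om- after the first vowel (as do wadog, foresog), so the same rule applies.
The other patterns: stems whose last vowel is 'i' add ti- … -ish around the stem; stems whose last vowel is 'a' add -im; stems whose last vowel is 'u' delete the last vowel and add -ar.
So tisalvek → tiomsalvek.

tiomsalvek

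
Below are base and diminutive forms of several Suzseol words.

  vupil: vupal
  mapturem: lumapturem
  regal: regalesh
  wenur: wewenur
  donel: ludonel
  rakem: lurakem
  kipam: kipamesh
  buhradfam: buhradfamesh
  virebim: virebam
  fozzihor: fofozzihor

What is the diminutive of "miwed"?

kipam and mapturem both end in -m yet inflect differently (kipamesh, lumapturem), so the final letter is not what conditions the rule; the last vowel is.
"miwed" has last vowel 'e'. The stems whose last vowel is 'e' (mapturem → lumapturem, rakem → lurakem, donel → ludonel) add the prefix lu-.
The other patterns: stems whose last vowel is 'o' or 'u' repeat the first consonant+vowel as a prefix; stems whose last vowel is 'a' add -esh; stems whose last vowel is 'i' change the last vowel to 'a'.
So miwed → lumiwed.

lumiwed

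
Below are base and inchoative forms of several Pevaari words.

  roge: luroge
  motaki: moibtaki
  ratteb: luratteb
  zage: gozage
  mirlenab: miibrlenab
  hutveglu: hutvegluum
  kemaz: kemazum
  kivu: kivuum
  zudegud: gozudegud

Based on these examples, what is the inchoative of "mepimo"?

mirlenab and ratteb both end in -b yet inflect differently (miibrlenab, luratteb), so the final letter is not what conditions the rule; the first letter is.
"mepimo" begins with m-. The stems beginning with m- (mirlenab → miibrlenab, motaki → moibtaki) insert -ib- after the first vowel.
So mepimo → meibpimo.

meibpimo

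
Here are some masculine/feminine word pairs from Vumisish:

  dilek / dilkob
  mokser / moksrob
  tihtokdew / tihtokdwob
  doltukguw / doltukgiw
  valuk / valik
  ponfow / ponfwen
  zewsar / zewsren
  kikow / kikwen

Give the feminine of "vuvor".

vuvren

"vuvor" has last vowel 'o'. The stems whose last vowel is 'o' (ponfow → ponfwen, kikow → kikwen) delete the last vowel and add -en.
The other patterns: stems whose last vowel is 'e' delete the last vowel and add -ob; stems whose last vowel is 'u' change the last vowel to 'i'.
So vuvor → vuvren.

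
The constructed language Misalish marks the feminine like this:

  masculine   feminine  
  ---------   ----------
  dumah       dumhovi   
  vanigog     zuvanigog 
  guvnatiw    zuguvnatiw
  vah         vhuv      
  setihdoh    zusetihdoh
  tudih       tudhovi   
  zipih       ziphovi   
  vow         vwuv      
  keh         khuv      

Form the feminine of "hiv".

keh and tudih both end in -h yet inflect differently (khuv, tudhovi), so the final letter is not what conditions the rule; the number of vowels is.
"hiv" has 1 vowel. The stems with 1 vowel (keh → khuv, vah → vhuv, vow → vwuv) delete the last vowel and add -uv.
So hiv → hvuv.

hvuv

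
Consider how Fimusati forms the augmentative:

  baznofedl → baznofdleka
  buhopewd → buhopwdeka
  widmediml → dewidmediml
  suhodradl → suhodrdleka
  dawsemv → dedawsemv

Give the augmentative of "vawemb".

"vawemb" has second-to-last letter 'm'. The stems whose second-to-last letter is 'm' (dawsemv → dedawsemv, widmediml → dewidmediml) add the prefix de-.
The other pattern: stems whose second-to-last letter is 'd' or 'w' delete the last vowel and add -eka.
So vawemb → devawemb.

devawemb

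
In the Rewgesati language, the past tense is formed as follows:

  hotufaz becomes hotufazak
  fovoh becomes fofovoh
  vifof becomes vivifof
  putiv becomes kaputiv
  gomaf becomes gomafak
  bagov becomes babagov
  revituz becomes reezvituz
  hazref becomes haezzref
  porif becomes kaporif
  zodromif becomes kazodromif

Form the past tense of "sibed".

siezbed

"sibed" has last vowel 'e'. The one such stem in the data (hazref → haezzref) inserts -ez- after the first vowel (as does revituz), so the same rule applies.
The other patterns: stems whose last vowel is 'i' add the prefix ka-; stems whose last vowel is 'o' repeat the first consonant+vowel as a prefix; stems whose last vowel is 'a' add -ak.
So sibed → siezbed.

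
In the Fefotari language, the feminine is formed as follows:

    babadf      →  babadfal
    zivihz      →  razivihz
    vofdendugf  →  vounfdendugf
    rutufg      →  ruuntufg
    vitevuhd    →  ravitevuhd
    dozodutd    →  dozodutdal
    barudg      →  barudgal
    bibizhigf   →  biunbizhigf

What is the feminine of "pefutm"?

rutufg and barudg both end in -g yet inflect differently (ruuntufg, barudgal), so the final letter is not what conditions the rule; the second-to-last letter is.
"pefutm" has second-to-last letter 't'. The one such stem in the data (dozodutd → dozodutdal) adds -al, so the same rule applies.
So pefutm → pefutmal.

pefutmal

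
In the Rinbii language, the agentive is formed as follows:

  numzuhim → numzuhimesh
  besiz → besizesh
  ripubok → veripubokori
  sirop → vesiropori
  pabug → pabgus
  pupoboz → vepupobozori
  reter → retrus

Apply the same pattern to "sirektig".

sirektigesh

pupoboz and besiz both end in -z yet inflect differently (vepupobozori, besizesh), so the final letter is not what conditions the rule; the last vowel is.
"sirektig" has last vowel 'i'. The stems whose last vowel is 'i' (numzuhim → numzuhimesh, besiz → besizesh) add -esh.
The other patterns: stems whose last vowel is 'o' add ve- … -ori around the stem; stems whose last vowel is 'e' or 'u' delete the last vowel and add -us.
So sirektig → sirektigesh.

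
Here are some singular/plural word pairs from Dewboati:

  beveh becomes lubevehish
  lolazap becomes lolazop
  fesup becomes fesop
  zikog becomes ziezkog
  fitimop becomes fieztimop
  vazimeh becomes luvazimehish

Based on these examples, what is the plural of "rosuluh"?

fitimop and fesup both end in -p yet inflect differently (fieztimop, fesop), so the final letter is not what conditions the rule; the last vowel is.
"rosuluh" has last vowel 'u'. The one such stem in the data (fesup → fesop) changes the last vowel to 'o' (as does lolazap), so the same rule applies.
So rosuluh → rosuloh.

rosuloh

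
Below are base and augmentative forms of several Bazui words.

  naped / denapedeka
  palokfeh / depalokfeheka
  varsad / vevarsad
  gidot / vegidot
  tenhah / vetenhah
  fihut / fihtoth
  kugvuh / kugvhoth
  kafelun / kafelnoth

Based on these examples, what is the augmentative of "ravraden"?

naped and varsad both end in -d yet inflect differently (denapedeka, vevarsad), so the final letter is not what conditions the rule; the last vowel is.
"ravraden" has last vowel 'e'. The stems whose last vowel is 'e' (naped → denapedeka, palokfeh → depalokfeheka) add de- … -eka around the stem.
So ravraden → deravradeneka.

deravradeneka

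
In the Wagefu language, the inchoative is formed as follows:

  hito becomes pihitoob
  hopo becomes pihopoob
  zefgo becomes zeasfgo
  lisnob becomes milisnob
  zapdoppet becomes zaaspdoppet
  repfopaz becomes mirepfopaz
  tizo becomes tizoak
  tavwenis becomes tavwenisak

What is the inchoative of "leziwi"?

zefgo and tizo both end in -o yet inflect differently (zeasfgo, tizoak), so the final letter is not what conditions the rule; the first letter is.
"leziwi" begins with l-. The one such stem in the data (lisnob → milisnob) adds the prefix mi-, so the same rule applies.
So leziwi → mileziwi.

mileziwi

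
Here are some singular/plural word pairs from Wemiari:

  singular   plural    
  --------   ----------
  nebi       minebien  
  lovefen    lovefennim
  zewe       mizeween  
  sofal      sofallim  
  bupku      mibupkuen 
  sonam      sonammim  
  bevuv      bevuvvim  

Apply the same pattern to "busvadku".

bupku and bevuv both have last vowel 'u' yet inflect differently (mibupkuen, bevuvvim), so the last vowel is not what conditions the rule; whether the stem ends in a vowel or a consonant is.
"busvadku" ends in a vowel. The stems ending in a vowel (nebi → minebien, bupku → mibupkuen, zewe → mizeween) add mi- … -en around the stem.
The other pattern: stems ending in a consonant double the final consonant and add -im.
So busvadku → mibusvadkuen.

mibusvadkuen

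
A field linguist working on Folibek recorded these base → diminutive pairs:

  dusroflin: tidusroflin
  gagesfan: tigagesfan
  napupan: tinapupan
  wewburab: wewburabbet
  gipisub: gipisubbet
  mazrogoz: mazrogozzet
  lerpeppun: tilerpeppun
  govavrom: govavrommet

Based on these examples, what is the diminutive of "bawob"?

bawobbet

napupan and wewburab both have last vowel 'a' yet inflect differently (tinapupan, wewburabbet), so the last vowel is not what conditions the rule; the final letter is.
"bawob" ends in -b. The stems ending in -b (wewburab → wewburabbet, gipisub → gipisubbet) double the final consonant and add -et.
The other pattern: stems ending in -n add the prefix ti-.
So bawob → bawobbet.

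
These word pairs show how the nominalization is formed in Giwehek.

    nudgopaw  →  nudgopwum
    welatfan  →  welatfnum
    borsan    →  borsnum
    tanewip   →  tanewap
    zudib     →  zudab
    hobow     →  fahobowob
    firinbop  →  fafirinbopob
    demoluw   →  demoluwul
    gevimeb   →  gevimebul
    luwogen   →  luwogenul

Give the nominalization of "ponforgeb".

nudgopaw and hobow both end in -w yet inflect differently (nudgopwum, fahobowob), so the final letter is not what conditions the rule; the last vowel is.
"ponforgeb" has last vowel 'e'. The stems whose last vowel is 'e' (gevimeb → gevimebul, luwogen → luwogenul) add -ul.
The other patterns: stems whose last vowel is 'a' delete the last vowel and add -um; stems whose last vowel is 'i' change the last vowel to 'a'; stems whose last vowel is 'o' add fa- … -ob around the stem.
So ponforgeb → ponforgebul.

ponforgebul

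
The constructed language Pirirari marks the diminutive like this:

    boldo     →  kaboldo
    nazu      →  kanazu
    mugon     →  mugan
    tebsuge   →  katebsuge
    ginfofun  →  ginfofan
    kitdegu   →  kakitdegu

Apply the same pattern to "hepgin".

hepgan

boldo and mugon both have last vowel 'o' yet inflect differently (kaboldo, mugan), so the last vowel is not what conditions the rule; whether the stem ends in a vowel or a consonant is.
"hepgin" ends in a consonant. The stems ending in a consonant (mugon → mugan, ginfofun → ginfofan) change the last vowel to 'a'.
So hepgin → hepgan.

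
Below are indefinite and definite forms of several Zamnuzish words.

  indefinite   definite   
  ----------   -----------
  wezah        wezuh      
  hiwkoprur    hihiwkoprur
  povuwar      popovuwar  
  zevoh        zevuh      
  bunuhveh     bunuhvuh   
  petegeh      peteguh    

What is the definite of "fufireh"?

wezah and povuwar both have last vowel 'a' yet inflect differently (wezuh, popovuwar), so the last vowel is not what conditions the rule; the final letter is.
"fufireh" ends in -h. The stems ending in -h (bunuhveh → bunuhvuh, petegeh → peteguh, wezah → wezuh) change the last vowel to 'u'.
So fufireh → fufiruh.

fufiruh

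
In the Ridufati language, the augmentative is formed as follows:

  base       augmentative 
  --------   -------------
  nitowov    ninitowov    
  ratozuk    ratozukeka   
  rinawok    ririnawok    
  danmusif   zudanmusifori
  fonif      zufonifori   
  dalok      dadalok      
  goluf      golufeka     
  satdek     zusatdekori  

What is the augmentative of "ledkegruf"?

ratozuk and rinawok both end in -k yet inflect differently (ratozukeka, ririnawok), so the final letter is not what conditions the rule; the last vowel is.
"ledkegruf" has last vowel 'u'. The stems whose last vowel is 'u' (goluf → golufeka, ratozuk → ratozukeka) add -eka.
The other patterns: stems whose last vowel is 'o' repeat the first consonant+vowel as a prefix; stems whose last vowel is 'e' or 'i' add zu- … -ori around the stem.
So ledkegruf → ledkegrufeka.

ledkegrufeka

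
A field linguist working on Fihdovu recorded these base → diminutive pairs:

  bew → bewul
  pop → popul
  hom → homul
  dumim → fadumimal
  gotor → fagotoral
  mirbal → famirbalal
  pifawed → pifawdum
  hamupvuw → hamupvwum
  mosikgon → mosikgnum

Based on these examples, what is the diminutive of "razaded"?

"razaded" has 3 vowels. The stems with 3 vowels (pifawed → pifawdum, hamupvuw → hamupvwum, mosikgon → mosikgnum) delete the last vowel and add -um.
The other patterns: stems with 1 vowel add -ul; stems with 2 vowels add fa- … -al around the stem.
So razaded → razaddum.

razaddum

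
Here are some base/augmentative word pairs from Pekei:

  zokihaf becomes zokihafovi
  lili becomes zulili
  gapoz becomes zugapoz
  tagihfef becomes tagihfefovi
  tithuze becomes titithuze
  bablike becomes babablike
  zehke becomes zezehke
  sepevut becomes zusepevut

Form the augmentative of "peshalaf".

peshalafovi

"peshalaf" ends in -f. The stems ending in -f (tagihfef → tagihfefovi, zokihaf → zokihafovi) add -ovi.
So peshalaf → peshalafovi.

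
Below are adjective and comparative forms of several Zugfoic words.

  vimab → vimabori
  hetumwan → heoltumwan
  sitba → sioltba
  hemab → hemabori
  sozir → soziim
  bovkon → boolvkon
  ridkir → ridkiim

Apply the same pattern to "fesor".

vimab and sitba both have last vowel 'a' yet inflect differently (vimabori, sioltba), so the last vowel is not what conditions the rule; the final letter is.
"fesor" ends in -r. The stems ending in -r (ridkir → ridkiim, sozir → soziim) drop the final letter and add -im.
So fesor → fesoim.

fesoim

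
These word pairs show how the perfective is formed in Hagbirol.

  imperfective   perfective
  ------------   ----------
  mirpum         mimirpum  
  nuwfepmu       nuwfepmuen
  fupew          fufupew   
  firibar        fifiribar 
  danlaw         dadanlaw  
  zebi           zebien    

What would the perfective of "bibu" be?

mirpum and nuwfepmu both have last vowel 'u' yet inflect differently (mimirpum, nuwfepmuen), so the last vowel is not what conditions the rule; whether the stem ends in a vowel or a consonant is.
"bibu" ends in a vowel. The stems ending in a vowel (zebi → zebien, nuwfepmu → nuwfepmuen) add -en.
The other pattern: stems ending in a consonant repeat the first consonant+vowel as a prefix.
So bibu → bibuen.

bibuen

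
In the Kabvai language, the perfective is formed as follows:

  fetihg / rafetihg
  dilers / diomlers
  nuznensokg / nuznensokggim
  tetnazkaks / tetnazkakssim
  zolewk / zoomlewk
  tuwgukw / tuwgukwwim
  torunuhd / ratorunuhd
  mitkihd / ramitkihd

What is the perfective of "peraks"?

fetihg and nuznensokg both end in -g yet inflect differently (rafetihg, nuznensokggim), so the final letter is not what conditions the rule; the second-to-last letter is.
"peraks" has second-to-last letter 'k'. The stems whose second-to-last letter is 'k' (tuwgukw → tuwgukwwim, tetnazkaks → tetnazkakssim, nuznensokg → nuznensokggim) double the final consonant and add -im.
The other patterns: stems whose second-to-last letter is 'h' add the prefix ra-; stems whose second-to-last letter is 'r' or 'w' insert -om- after the first vowel.
So peraks → perakssim.

perakssim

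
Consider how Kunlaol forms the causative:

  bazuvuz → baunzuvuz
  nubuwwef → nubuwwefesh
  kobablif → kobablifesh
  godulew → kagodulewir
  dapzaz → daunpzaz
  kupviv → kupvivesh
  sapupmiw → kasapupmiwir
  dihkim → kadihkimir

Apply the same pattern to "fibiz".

fiunbiz

nubuwwef and godulew both have last vowel 'e' yet inflect differently (nubuwwefesh, kagodulewir), so the last vowel is not what conditions the rule; the final letter is.
"fibiz" ends in -z. The stems ending in -z (bazuvuz → baunzuvuz, dapzaz → daunpzaz) insert -un- after the first vowel.
So fibiz → fiunbiz.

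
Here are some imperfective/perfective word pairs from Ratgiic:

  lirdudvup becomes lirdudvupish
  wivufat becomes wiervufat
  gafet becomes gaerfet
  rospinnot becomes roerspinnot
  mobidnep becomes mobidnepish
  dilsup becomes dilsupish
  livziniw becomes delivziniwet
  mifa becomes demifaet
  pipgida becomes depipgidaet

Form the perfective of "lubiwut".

luerbiwut

mobidnep and gafet both have last vowel 'e' yet inflect differently (mobidnepish, gaerfet), so the last vowel is not what conditions the rule; the final letter is.
"lubiwut" ends in -t. The stems ending in -t (rospinnot → roerspinnot, gafet → gaerfet, wivufat → wiervufat) insert -er- after the first vowel.
The other patterns: stems ending in -p add -ish; stems ending in -a or -w add de- … -et around the stem.
So lubiwut → luerbiwut.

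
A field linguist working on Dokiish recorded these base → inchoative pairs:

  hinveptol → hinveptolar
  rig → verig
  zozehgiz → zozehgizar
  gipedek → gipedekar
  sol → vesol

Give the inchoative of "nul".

venul

"nul" has 1 vowel. The stems with 1 vowel (sol → vesol, rig → verig) add the prefix ve-.
So nul → venul.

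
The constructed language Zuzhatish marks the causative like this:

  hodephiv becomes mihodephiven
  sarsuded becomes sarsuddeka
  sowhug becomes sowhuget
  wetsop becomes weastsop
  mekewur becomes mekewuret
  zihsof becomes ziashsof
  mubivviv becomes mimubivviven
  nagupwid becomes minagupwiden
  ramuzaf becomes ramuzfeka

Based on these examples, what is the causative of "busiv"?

mibusiven

ramuzaf and zihsof both end in -f yet inflect differently (ramuzfeka, ziashsof), so the final letter is not what conditions the rule; the last vowel is.
"busiv" has last vowel 'i'. The stems whose last vowel is 'i' (hodephiv → mihodephiven, mubivviv → mimubivviven, nagupwid → minagupwiden) add mi- … -en around the stem.
The other patterns: stems whose last vowel is 'a' or 'e' delete the last vowel and add -eka; stems whose last vowel is 'o' insert -as- after the first vowel; stems whose last vowel is 'u' add -et.
So busiv → mibusiven.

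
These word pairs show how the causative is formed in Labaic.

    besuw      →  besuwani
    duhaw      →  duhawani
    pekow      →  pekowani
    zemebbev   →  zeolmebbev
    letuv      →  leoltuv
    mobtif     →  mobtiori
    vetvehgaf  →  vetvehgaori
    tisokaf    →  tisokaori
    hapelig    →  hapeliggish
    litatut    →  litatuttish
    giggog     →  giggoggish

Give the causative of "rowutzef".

rowutzeori

besuw and letuv both have last vowel 'u' yet inflect differently (besuwani, leoltuv), so the last vowel is not what conditions the rule; the final letter is.
"rowutzef" ends in -f. The stems ending in -f (mobtif → mobtiori, vetvehgaf → vetvehgaori, tisokaf → tisokaori) drop the final letter and add -ori.
The other patterns: stems ending in -w add -ani; stems ending in -v insert -ol- after the first vowel; stems ending in -g or -t double the final consonant and add -ish.
So rowutzef → rowutzeori.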